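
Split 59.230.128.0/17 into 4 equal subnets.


New prefix = 17 + 2 = 19
Each subnet has 8192 addresses
  59.230.128.0/19
  59.230.160.0/19
  59.230.192.0/19
  59.230.224.0/19
Subnets: 59.230.128.0/19, 59.230.160.0/19, 59.230.192.0/19, 59.230.224.0/19


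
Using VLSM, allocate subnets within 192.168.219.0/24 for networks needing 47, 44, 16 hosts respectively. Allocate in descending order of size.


47 hosts -> /26 (62 usable): 192.168.219.0/26
44 hosts -> /26 (62 usable): 192.168.219.64/26
16 hosts -> /27 (30 usable): 192.168.219.128/27
Allocation: 192.168.219.0/26 (47 hosts, 62 usable); 192.168.219.64/26 (44 hosts, 62 usable); 192.168.219.128/27 (16 hosts, 30 usable)


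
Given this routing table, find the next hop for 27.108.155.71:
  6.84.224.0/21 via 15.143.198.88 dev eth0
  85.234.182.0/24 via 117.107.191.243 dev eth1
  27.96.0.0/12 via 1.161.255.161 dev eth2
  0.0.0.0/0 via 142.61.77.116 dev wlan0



Longest prefix match for 27.108.155.71:
  /21 6.84.224.0: no
  /24 85.234.182.0: no
  /12 27.96.0.0: MATCH
  /0 0.0.0.0: MATCH
Selected: next-hop 1.161.255.161 via eth2 (matched /12)


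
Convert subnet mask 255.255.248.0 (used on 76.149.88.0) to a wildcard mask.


Subnet mask: 255.255.248.0
Wildcard = 255.255.255.255 - subnet mask
255 - 255 = 0
255 - 255 = 0
255 - 248 = 7
255 - 0 = 255
Wildcard: 0.0.7.255


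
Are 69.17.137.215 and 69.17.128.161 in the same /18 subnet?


Mask: 255.255.192.0
69.17.137.215 AND mask = 69.17.128.0
69.17.128.161 AND mask = 69.17.128.0
Yes, same subnet (69.17.128.0)


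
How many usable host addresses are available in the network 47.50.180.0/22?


Host bits = 32 - 22 = 10
Total addresses = 2^10 = 1024
Usable = total - 2 (network and broadcast)
Usable hosts: 1022


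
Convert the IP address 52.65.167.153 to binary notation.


52 = 00110100
65 = 01000001
167 = 10100111
153 = 10011001
Binary: 00110100.01000001.10100111.10011001


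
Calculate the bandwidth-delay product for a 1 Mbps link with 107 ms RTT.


BDP = bandwidth * RTT
= 1 Mbps * 107 ms
= 1 * 1e6 * 107 / 1000 bits
= 107000 bits
= 13375 bytes
= 13.0615 KB
BDP = 107000 bits (13375 bytes)


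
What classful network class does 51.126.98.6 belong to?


First octet: 51
Binary: 00110011
0xxxxxxx -> Class A (1-126)
Class A, default mask 255.0.0.0 (/8)


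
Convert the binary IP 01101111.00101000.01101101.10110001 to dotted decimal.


01101111 = 111
00101000 = 40
01101101 = 109
10110001 = 177
IP: 111.40.109.177


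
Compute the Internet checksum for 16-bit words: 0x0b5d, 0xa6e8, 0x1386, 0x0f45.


Sum all words (with carry folding):
+ 0x0b5d = 0x0b5d
+ 0xa6e8 = 0xb245
+ 0x1386 = 0xc5cb
+ 0x0f45 = 0xd510
One's complement: ~0xd510
Checksum = 0x2aef


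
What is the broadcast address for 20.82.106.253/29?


Network: 20.82.106.248/29
Host bits = 3
Set all host bits to 1:
Broadcast: 20.82.106.255


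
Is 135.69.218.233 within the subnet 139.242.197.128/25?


Subnet network: 139.242.197.128
Test IP AND mask: 135.69.218.128
No, 135.69.218.233 is not in 139.242.197.128/25


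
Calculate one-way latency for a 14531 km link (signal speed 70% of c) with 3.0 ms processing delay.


Speed = 0.7 * 3e5 km/s = 210000 km/s
Propagation delay = 14531 / 210000 = 0.0692 s = 69.1952 ms
Processing delay = 3.0 ms
Total one-way latency = 72.1952 ms


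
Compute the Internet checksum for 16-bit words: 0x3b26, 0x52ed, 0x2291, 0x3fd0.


Sum all words (with carry folding):
+ 0x3b26 = 0x3b26
+ 0x52ed = 0x8e13
+ 0x2291 = 0xb0a4
+ 0x3fd0 = 0xf074
One's complement: ~0xf074
Checksum = 0x0f8b


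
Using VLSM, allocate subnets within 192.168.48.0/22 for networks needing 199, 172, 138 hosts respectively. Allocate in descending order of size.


199 hosts -> /24 (254 usable): 192.168.48.0/24
172 hosts -> /24 (254 usable): 192.168.49.0/24
138 hosts -> /24 (254 usable): 192.168.50.0/24
Allocation: 192.168.48.0/24 (199 hosts, 254 usable); 192.168.49.0/24 (172 hosts, 254 usable); 192.168.50.0/24 (138 hosts, 254 usable)


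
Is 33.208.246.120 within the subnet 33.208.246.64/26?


Subnet network: 33.208.246.64
Test IP AND mask: 33.208.246.64
Yes, 33.208.246.120 is in 33.208.246.64/26


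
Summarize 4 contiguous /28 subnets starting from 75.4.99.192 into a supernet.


Original prefix: /28
Number of subnets: 4 = 2^2
New prefix = 28 - 2 = 26
Supernet: 75.4.99.192/26


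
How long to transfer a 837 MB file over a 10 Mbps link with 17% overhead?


Effective throughput = 10 * (1 - 17/100) = 8.3 Mbps
File size in Mb = 837 * 8 = 6696 Mb
Time = 6696 / 8.3
Time = 806.747 seconds


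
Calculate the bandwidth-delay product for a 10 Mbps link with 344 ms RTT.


BDP = bandwidth * RTT
= 10 Mbps * 344 ms
= 10 * 1e6 * 344 / 1000 bits
= 3440000 bits
= 430000 bytes
= 419.9219 KB
BDP = 3440000 bits (430000 bytes)


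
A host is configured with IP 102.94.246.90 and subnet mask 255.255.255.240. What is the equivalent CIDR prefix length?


Binary: 11111111.11111111.11111111.11110000
Count leading 1s
Prefix: /28


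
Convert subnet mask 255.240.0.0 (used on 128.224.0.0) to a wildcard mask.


Subnet mask: 255.240.0.0
Wildcard = 255.255.255.255 - subnet mask
255 - 255 = 0
255 - 240 = 15
255 - 0 = 255
255 - 0 = 255
Wildcard: 0.15.255.255


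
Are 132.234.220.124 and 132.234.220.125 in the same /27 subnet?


Mask: 255.255.255.224
132.234.220.124 AND mask = 132.234.220.96
132.234.220.125 AND mask = 132.234.220.96
Yes, same subnet (132.234.220.96)


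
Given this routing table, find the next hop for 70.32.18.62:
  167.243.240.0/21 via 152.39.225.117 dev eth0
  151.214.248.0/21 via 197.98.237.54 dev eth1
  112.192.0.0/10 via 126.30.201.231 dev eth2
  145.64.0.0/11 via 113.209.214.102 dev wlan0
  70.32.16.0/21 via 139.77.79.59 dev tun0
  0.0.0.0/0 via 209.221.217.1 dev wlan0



Longest prefix match for 70.32.18.62:
  /21 167.243.240.0: no
  /21 151.214.248.0: no
  /10 112.192.0.0: no
  /11 145.64.0.0: no
  /21 70.32.16.0: MATCH
  /0 0.0.0.0: MATCH
Selected: next-hop 139.77.79.59 via tun0 (matched /21)


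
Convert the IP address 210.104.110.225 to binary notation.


210 = 11010010
104 = 01101000
110 = 01101110
225 = 11100001
Binary: 11010010.01101000.01101110.11100001


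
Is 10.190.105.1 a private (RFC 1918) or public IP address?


RFC 1918 private ranges:
  10.0.0.0/8 (10.0.0.0 - 10.255.255.255)
  172.16.0.0/12 (172.16.0.0 - 172.31.255.255)
  192.168.0.0/16 (192.168.0.0 - 192.168.255.255)
Private (in 10.0.0.0/8)


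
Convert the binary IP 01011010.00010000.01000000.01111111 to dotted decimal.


01011010 = 90
00010000 = 16
01000000 = 64
01111111 = 127
IP: 90.16.64.127


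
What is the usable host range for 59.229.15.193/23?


Network: 59.229.14.0
Broadcast: 59.229.15.255
First usable = network + 1
Last usable = broadcast - 1
Range: 59.229.14.1 to 59.229.15.254


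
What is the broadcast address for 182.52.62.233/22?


Network: 182.52.60.0/22
Host bits = 10
Set all host bits to 1:
Broadcast: 182.52.63.255


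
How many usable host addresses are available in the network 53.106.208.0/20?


Host bits = 32 - 20 = 12
Total addresses = 2^12 = 4096
Usable = total - 2 (network and broadcast)
Usable hosts: 4094


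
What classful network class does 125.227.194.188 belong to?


First octet: 125
Binary: 01111101
0xxxxxxx -> Class A (1-126)
Class A, default mask 255.0.0.0 (/8)


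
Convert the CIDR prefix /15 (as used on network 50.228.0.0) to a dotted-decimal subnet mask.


/15 means 15 network bits, 17 host bits
Binary: 11111111111111100000000000000000
Mask: 255.254.0.0


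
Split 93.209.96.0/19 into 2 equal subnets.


New prefix = 19 + 1 = 20
Each subnet has 4096 addresses
  93.209.96.0/20
  93.209.112.0/20
Subnets: 93.209.96.0/20, 93.209.112.0/20


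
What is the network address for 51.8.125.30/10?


IP:   00110011.00001000.01111101.00011110
Mask: 11111111.11000000.00000000.00000000
AND operation:
Net:  00110011.00000000.00000000.00000000
Network: 51.0.0.0/10


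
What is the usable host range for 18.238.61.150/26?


Network: 18.238.61.128
Broadcast: 18.238.61.191
First usable = network + 1
Last usable = broadcast - 1
Range: 18.238.61.129 to 18.238.61.190


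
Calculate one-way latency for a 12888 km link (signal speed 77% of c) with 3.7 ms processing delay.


Speed = 0.77 * 3e5 km/s = 231000 km/s
Propagation delay = 12888 / 231000 = 0.0558 s = 55.7922 ms
Processing delay = 3.7 ms
Total one-way latency = 59.4922 ms


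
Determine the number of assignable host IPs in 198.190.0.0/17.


Host bits = 32 - 17 = 15
Total addresses = 2^15 = 32768
Usable = total - 2 (network and broadcast)
Usable hosts: 32766


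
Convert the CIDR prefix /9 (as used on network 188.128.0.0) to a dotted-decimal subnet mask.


/9 means 9 network bits, 23 host bits
Binary: 11111111100000000000000000000000
Mask: 255.128.0.0


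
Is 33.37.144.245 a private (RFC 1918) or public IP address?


RFC 1918 private ranges:
  10.0.0.0/8 (10.0.0.0 - 10.255.255.255)
  172.16.0.0/12 (172.16.0.0 - 172.31.255.255)
  192.168.0.0/16 (192.168.0.0 - 192.168.255.255)
Public (not in any RFC 1918 range)


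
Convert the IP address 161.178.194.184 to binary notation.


161 = 10100001
178 = 10110010
194 = 11000010
184 = 10111000
Binary: 10100001.10110010.11000010.10111000


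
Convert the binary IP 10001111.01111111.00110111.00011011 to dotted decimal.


10001111 = 143
01111111 = 127
00110111 = 55
00011011 = 27
IP: 143.127.55.27


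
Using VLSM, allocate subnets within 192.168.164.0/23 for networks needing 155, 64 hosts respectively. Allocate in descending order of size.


155 hosts -> /24 (254 usable): 192.168.164.0/24
64 hosts -> /25 (126 usable): 192.168.165.0/25
Allocation: 192.168.164.0/24 (155 hosts, 254 usable); 192.168.165.0/25 (64 hosts, 126 usable)


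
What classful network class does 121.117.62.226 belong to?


First octet: 121
Binary: 01111001
0xxxxxxx -> Class A (1-126)
Class A, default mask 255.0.0.0 (/8)


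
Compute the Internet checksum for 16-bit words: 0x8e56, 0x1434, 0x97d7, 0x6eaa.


Sum all words (with carry folding):
+ 0x8e56 = 0x8e56
+ 0x1434 = 0xa28a
+ 0x97d7 = 0x3a62
+ 0x6eaa = 0xa90c
One's complement: ~0xa90c
Checksum = 0x56f3


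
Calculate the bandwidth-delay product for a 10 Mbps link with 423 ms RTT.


BDP = bandwidth * RTT
= 10 Mbps * 423 ms
= 10 * 1e6 * 423 / 1000 bits
= 4230000 bits
= 528750 bytes
= 516.3574 KB
BDP = 4230000 bits (528750 bytes)


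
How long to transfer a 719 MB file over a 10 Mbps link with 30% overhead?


Effective throughput = 10 * (1 - 30/100) = 7 Mbps
File size in Mb = 719 * 8 = 5752 Mb
Time = 5752 / 7
Time = 821.7143 seconds


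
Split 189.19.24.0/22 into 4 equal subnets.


New prefix = 22 + 2 = 24
Each subnet has 256 addresses
  189.19.24.0/24
  189.19.25.0/24
  189.19.26.0/24
  189.19.27.0/24
Subnets: 189.19.24.0/24, 189.19.25.0/24, 189.19.26.0/24, 189.19.27.0/24


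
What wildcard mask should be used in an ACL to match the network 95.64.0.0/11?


Subnet mask: 255.224.0.0
Wildcard = 255.255.255.255 - subnet mask
255 - 255 = 0
255 - 224 = 31
255 - 0 = 255
255 - 0 = 255
Wildcard: 0.31.255.255


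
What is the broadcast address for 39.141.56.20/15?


Network: 39.140.0.0/15
Host bits = 17
Set all host bits to 1:
Broadcast: 39.141.255.255


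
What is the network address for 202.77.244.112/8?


IP:   11001010.01001101.11110100.01110000
Mask: 11111111.00000000.00000000.00000000
AND operation:
Net:  11001010.00000000.00000000.00000000
Network: 202.0.0.0/8


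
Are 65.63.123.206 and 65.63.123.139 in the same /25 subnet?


Mask: 255.255.255.128
65.63.123.206 AND mask = 65.63.123.128
65.63.123.139 AND mask = 65.63.123.128
Yes, same subnet (65.63.123.128)


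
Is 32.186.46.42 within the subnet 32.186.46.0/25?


Subnet network: 32.186.46.0
Test IP AND mask: 32.186.46.0
Yes, 32.186.46.42 is in 32.186.46.0/25


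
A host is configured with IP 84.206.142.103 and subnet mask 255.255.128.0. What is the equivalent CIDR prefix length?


Binary: 11111111.11111111.10000000.00000000
Count leading 1s
Prefix: /17


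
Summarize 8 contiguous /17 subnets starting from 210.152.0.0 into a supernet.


Original prefix: /17
Number of subnets: 8 = 2^3
New prefix = 17 - 3 = 14
Supernet: 210.152.0.0/14


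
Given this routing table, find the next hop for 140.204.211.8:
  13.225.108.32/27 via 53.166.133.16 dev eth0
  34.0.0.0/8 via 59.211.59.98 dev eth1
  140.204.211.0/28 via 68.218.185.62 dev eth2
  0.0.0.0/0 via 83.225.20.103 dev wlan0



Longest prefix match for 140.204.211.8:
  /27 13.225.108.32: no
  /8 34.0.0.0: no
  /28 140.204.211.0: MATCH
  /0 0.0.0.0: MATCH
Selected: next-hop 68.218.185.62 via eth2 (matched /28)


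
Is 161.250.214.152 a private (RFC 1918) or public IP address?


RFC 1918 private ranges:
  10.0.0.0/8 (10.0.0.0 - 10.255.255.255)
  172.16.0.0/12 (172.16.0.0 - 172.31.255.255)
  192.168.0.0/16 (192.168.0.0 - 192.168.255.255)
Public (not in any RFC 1918 range)


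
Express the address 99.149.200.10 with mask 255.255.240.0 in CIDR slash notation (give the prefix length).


Binary: 11111111.11111111.11110000.00000000
Count leading 1s
Prefix: /20


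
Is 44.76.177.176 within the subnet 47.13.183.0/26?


Subnet network: 47.13.183.0
Test IP AND mask: 44.76.177.128
No, 44.76.177.176 is not in 47.13.183.0/26


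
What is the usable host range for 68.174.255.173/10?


Network: 68.128.0.0
Broadcast: 68.191.255.255
First usable = network + 1
Last usable = broadcast - 1
Range: 68.128.0.1 to 68.191.255.254


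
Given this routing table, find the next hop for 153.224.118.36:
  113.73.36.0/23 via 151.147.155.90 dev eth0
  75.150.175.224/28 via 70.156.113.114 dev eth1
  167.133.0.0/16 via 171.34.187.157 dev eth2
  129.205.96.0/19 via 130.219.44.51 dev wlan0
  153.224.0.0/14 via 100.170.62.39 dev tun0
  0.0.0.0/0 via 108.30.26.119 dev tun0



Longest prefix match for 153.224.118.36:
  /23 113.73.36.0: no
  /28 75.150.175.224: no
  /16 167.133.0.0: no
  /19 129.205.96.0: no
  /14 153.224.0.0: MATCH
  /0 0.0.0.0: MATCH
Selected: next-hop 100.170.62.39 via tun0 (matched /14)


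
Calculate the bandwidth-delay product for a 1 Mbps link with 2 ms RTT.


BDP = bandwidth * RTT
= 1 Mbps * 2 ms
= 1 * 1e6 * 2 / 1000 bits
= 2000 bits
= 250 bytes
BDP = 2000 bits (250 bytes)


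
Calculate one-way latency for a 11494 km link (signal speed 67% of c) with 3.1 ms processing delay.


Speed = 0.67 * 3e5 km/s = 201000 km/s
Propagation delay = 11494 / 201000 = 0.0572 s = 57.1841 ms
Processing delay = 3.1 ms
Total one-way latency = 60.2841 ms


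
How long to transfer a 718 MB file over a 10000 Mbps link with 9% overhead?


Effective throughput = 10000 * (1 - 9/100) = 9100 Mbps
File size in Mb = 718 * 8 = 5744 Mb
Time = 5744 / 9100
Time = 0.6312 seconds


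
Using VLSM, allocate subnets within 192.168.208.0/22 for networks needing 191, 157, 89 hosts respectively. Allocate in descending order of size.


191 hosts -> /24 (254 usable): 192.168.208.0/24
157 hosts -> /24 (254 usable): 192.168.209.0/24
89 hosts -> /25 (126 usable): 192.168.210.0/25
Allocation: 192.168.208.0/24 (191 hosts, 254 usable); 192.168.209.0/24 (157 hosts, 254 usable); 192.168.210.0/25 (89 hosts, 126 usable)


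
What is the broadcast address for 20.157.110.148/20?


Network: 20.157.96.0/20
Host bits = 12
Set all host bits to 1:
Broadcast: 20.157.111.255


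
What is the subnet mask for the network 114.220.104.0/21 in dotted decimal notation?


/21 means 21 network bits, 11 host bits
Binary: 11111111111111111111100000000000
Mask: 255.255.248.0


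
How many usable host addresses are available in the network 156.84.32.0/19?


Host bits = 32 - 19 = 13
Total addresses = 2^13 = 8192
Usable = total - 2 (network and broadcast)
Usable hosts: 8190


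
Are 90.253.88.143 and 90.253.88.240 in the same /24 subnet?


Mask: 255.255.255.0
90.253.88.143 AND mask = 90.253.88.0
90.253.88.240 AND mask = 90.253.88.0
Yes, same subnet (90.253.88.0)


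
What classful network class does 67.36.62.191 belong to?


First octet: 67
Binary: 01000011
0xxxxxxx -> Class A (1-126)
Class A, default mask 255.0.0.0 (/8)


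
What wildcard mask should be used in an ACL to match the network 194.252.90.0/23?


Subnet mask: 255.255.254.0
Wildcard = 255.255.255.255 - subnet mask
255 - 255 = 0
255 - 255 = 0
255 - 254 = 1
255 - 0 = 255
Wildcard: 0.0.1.255


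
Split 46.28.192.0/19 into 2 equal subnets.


New prefix = 19 + 1 = 20
Each subnet has 4096 addresses
  46.28.192.0/20
  46.28.208.0/20
Subnets: 46.28.192.0/20, 46.28.208.0/20


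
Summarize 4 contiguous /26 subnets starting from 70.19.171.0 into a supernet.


Original prefix: /26
Number of subnets: 4 = 2^2
New prefix = 26 - 2 = 24
Supernet: 70.19.171.0/24


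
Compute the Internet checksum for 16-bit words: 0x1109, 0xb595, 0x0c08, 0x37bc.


Sum all words (with carry folding):
+ 0x1109 = 0x1109
+ 0xb595 = 0xc69e
+ 0x0c08 = 0xd2a6
+ 0x37bc = 0x0a63
One's complement: ~0x0a63
Checksum = 0xf59c


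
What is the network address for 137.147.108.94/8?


IP:   10001001.10010011.01101100.01011110
Mask: 11111111.00000000.00000000.00000000
AND operation:
Net:  10001001.00000000.00000000.00000000
Network: 137.0.0.0/8


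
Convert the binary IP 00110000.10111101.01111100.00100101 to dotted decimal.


00110000 = 48
10111101 = 189
01111100 = 124
00100101 = 37
IP: 48.189.124.37


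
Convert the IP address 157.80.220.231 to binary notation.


157 = 10011101
80 = 01010000
220 = 11011100
231 = 11100111
Binary: 10011101.01010000.11011100.11100111


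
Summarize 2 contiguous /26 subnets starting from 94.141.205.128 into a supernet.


Original prefix: /26
Number of subnets: 2 = 2^1
New prefix = 26 - 1 = 25
Supernet: 94.141.205.128/25


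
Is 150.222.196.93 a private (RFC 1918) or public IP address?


RFC 1918 private ranges:
  10.0.0.0/8 (10.0.0.0 - 10.255.255.255)
  172.16.0.0/12 (172.16.0.0 - 172.31.255.255)
  192.168.0.0/16 (192.168.0.0 - 192.168.255.255)
Public (not in any RFC 1918 range)


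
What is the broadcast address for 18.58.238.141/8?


Network: 18.0.0.0/8
Host bits = 24
Set all host bits to 1:
Broadcast: 18.255.255.255


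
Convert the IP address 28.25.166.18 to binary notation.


28 = 00011100
25 = 00011001
166 = 10100110
18 = 00010010
Binary: 00011100.00011001.10100110.00010010


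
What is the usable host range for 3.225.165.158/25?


Network: 3.225.165.128
Broadcast: 3.225.165.255
First usable = network + 1
Last usable = broadcast - 1
Range: 3.225.165.129 to 3.225.165.254


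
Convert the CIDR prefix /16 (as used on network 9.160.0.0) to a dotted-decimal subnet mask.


/16 means 16 network bits, 16 host bits
Binary: 11111111111111110000000000000000
Mask: 255.255.0.0


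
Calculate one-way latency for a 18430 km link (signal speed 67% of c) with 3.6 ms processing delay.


Speed = 0.67 * 3e5 km/s = 201000 km/s
Propagation delay = 18430 / 201000 = 0.0917 s = 91.6915 ms
Processing delay = 3.6 ms
Total one-way latency = 95.2915 ms


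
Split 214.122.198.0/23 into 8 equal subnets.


New prefix = 23 + 3 = 26
Each subnet has 64 addresses
  214.122.198.0/26
  214.122.198.64/26
  214.122.198.128/26
  214.122.198.192/26
  214.122.199.0/26
  214.122.199.64/26
  214.122.199.128/26
  214.122.199.192/26
Subnets: 214.122.198.0/26, 214.122.198.64/26, 214.122.198.128/26, 214.122.198.192/26, 214.122.199.0/26, 214.122.199.64/26, 214.122.199.128/26, 214.122.199.192/26


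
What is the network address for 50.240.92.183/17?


IP:   00110010.11110000.01011100.10110111
Mask: 11111111.11111111.10000000.00000000
AND operation:
Net:  00110010.11110000.00000000.00000000
Network: 50.240.0.0/17


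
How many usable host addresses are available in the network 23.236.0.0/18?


Host bits = 32 - 18 = 14
Total addresses = 2^14 = 16384
Usable = total - 2 (network and broadcast)
Usable hosts: 16382


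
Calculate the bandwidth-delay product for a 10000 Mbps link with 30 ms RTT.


BDP = bandwidth * RTT
= 10000 Mbps * 30 ms
= 10000 * 1e6 * 30 / 1000 bits
= 300000000 bits
= 37500000 bytes
= 36621.0938 KB
BDP = 300000000 bits (37500000 bytes)


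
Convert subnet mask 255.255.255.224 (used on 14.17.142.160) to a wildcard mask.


Subnet mask: 255.255.255.224
Wildcard = 255.255.255.255 - subnet mask
255 - 255 = 0
255 - 255 = 0
255 - 255 = 0
255 - 224 = 31
Wildcard: 0.0.0.31


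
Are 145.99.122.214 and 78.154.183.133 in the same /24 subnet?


Mask: 255.255.255.0
145.99.122.214 AND mask = 145.99.122.0
78.154.183.133 AND mask = 78.154.183.0
No, different subnets (145.99.122.0 vs 78.154.183.0)


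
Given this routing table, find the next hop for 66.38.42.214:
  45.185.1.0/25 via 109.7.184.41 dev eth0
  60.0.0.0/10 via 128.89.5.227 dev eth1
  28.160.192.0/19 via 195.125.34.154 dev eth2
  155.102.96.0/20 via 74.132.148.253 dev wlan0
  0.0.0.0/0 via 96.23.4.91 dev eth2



Longest prefix match for 66.38.42.214:
  /25 45.185.1.0: no
  /10 60.0.0.0: no
  /19 28.160.192.0: no
  /20 155.102.96.0: no
  /0 0.0.0.0: MATCH
Selected: next-hop 96.23.4.91 via eth2 (matched /0)


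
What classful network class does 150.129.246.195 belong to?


First octet: 150
Binary: 10010110
10xxxxxx -> Class B (128-191)
Class B, default mask 255.255.0.0 (/16)


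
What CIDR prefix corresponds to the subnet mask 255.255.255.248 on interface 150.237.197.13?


Binary: 11111111.11111111.11111111.11111000
Count leading 1s
Prefix: /29


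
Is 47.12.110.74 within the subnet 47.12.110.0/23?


Subnet network: 47.12.110.0
Test IP AND mask: 47.12.110.0
Yes, 47.12.110.74 is in 47.12.110.0/23


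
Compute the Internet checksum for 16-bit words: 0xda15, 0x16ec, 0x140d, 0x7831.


Sum all words (with carry folding):
+ 0xda15 = 0xda15
+ 0x16ec = 0xf101
+ 0x140d = 0x050f
+ 0x7831 = 0x7d40
One's complement: ~0x7d40
Checksum = 0x82bf


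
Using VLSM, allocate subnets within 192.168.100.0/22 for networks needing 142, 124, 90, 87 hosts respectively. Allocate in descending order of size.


142 hosts -> /24 (254 usable): 192.168.100.0/24
124 hosts -> /25 (126 usable): 192.168.101.0/25
90 hosts -> /25 (126 usable): 192.168.101.128/25
87 hosts -> /25 (126 usable): 192.168.102.0/25
Allocation: 192.168.100.0/24 (142 hosts, 254 usable); 192.168.101.0/25 (124 hosts, 126 usable); 192.168.101.128/25 (90 hosts, 126 usable); 192.168.102.0/25 (87 hosts, 126 usable)


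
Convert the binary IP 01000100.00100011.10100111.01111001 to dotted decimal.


01000100 = 68
00100011 = 35
10100111 = 167
01111001 = 121
IP: 68.35.167.121


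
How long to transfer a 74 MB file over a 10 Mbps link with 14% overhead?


Effective throughput = 10 * (1 - 14/100) = 8.6 Mbps
File size in Mb = 74 * 8 = 592 Mb
Time = 592 / 8.6
Time = 68.8372 seconds


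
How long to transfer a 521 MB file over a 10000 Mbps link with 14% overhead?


Effective throughput = 10000 * (1 - 14/100) = 8600 Mbps
File size in Mb = 521 * 8 = 4168 Mb
Time = 4168 / 8600
Time = 0.4847 seconds


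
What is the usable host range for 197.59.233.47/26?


Network: 197.59.233.0
Broadcast: 197.59.233.63
First usable = network + 1
Last usable = broadcast - 1
Range: 197.59.233.1 to 197.59.233.62


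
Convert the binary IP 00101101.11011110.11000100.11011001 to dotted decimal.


00101101 = 45
11011110 = 222
11000100 = 196
11011001 = 217
IP: 45.222.196.217


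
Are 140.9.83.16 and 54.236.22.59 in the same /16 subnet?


Mask: 255.255.0.0
140.9.83.16 AND mask = 140.9.0.0
54.236.22.59 AND mask = 54.236.0.0
No, different subnets (140.9.0.0 vs 54.236.0.0)


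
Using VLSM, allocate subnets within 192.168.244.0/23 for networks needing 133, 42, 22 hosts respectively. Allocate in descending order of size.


133 hosts -> /24 (254 usable): 192.168.244.0/24
42 hosts -> /26 (62 usable): 192.168.245.0/26
22 hosts -> /27 (30 usable): 192.168.245.64/27
Allocation: 192.168.244.0/24 (133 hosts, 254 usable); 192.168.245.0/26 (42 hosts, 62 usable); 192.168.245.64/27 (22 hosts, 30 usable)


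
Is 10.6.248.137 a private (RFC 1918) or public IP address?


RFC 1918 private ranges:
  10.0.0.0/8 (10.0.0.0 - 10.255.255.255)
  172.16.0.0/12 (172.16.0.0 - 172.31.255.255)
  192.168.0.0/16 (192.168.0.0 - 192.168.255.255)
Private (in 10.0.0.0/8)


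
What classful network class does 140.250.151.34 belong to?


First octet: 140
Binary: 10001100
10xxxxxx -> Class B (128-191)
Class B, default mask 255.255.0.0 (/16)


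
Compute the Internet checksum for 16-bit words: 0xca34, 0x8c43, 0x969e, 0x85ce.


Sum all words (with carry folding):
+ 0xca34 = 0xca34
+ 0x8c43 = 0x5678
+ 0x969e = 0xed16
+ 0x85ce = 0x72e5
One's complement: ~0x72e5
Checksum = 0x8d1a


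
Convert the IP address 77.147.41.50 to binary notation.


77 = 01001101
147 = 10010011
41 = 00101001
50 = 00110010
Binary: 01001101.10010011.00101001.00110010


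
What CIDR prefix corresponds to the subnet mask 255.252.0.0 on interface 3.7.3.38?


Binary: 11111111.11111100.00000000.00000000
Count leading 1s
Prefix: /14


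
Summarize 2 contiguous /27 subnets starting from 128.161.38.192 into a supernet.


Original prefix: /27
Number of subnets: 2 = 2^1
New prefix = 27 - 1 = 26
Supernet: 128.161.38.192/26


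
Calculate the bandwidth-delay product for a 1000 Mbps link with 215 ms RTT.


BDP = bandwidth * RTT
= 1000 Mbps * 215 ms
= 1000 * 1e6 * 215 / 1000 bits
= 215000000 bits
= 26875000 bytes
= 26245.1172 KB
BDP = 215000000 bits (26875000 bytes)


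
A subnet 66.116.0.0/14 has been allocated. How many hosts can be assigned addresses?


Host bits = 32 - 14 = 18
Total addresses = 2^18 = 262144
Usable = total - 2 (network and broadcast)
Usable hosts: 262142


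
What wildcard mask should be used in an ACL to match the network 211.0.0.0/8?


Subnet mask: 255.0.0.0
Wildcard = 255.255.255.255 - subnet mask
255 - 255 = 0
255 - 0 = 255
255 - 0 = 255
255 - 0 = 255
Wildcard: 0.255.255.255


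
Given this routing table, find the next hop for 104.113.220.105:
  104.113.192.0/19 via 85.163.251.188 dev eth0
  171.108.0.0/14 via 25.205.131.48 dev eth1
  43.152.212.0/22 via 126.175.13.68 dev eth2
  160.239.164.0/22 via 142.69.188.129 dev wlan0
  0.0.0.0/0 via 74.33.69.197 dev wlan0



Longest prefix match for 104.113.220.105:
  /19 104.113.192.0: MATCH
  /14 171.108.0.0: no
  /22 43.152.212.0: no
  /22 160.239.164.0: no
  /0 0.0.0.0: MATCH
Selected: next-hop 85.163.251.188 via eth0 (matched /19)


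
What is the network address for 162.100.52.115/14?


IP:   10100010.01100100.00110100.01110011
Mask: 11111111.11111100.00000000.00000000
AND operation:
Net:  10100010.01100100.00000000.00000000
Network: 162.100.0.0/14


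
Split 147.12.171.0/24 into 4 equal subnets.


New prefix = 24 + 2 = 26
Each subnet has 64 addresses
  147.12.171.0/26
  147.12.171.64/26
  147.12.171.128/26
  147.12.171.192/26
Subnets: 147.12.171.0/26, 147.12.171.64/26, 147.12.171.128/26, 147.12.171.192/26


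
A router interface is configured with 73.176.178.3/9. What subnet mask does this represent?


/9 means 9 network bits, 23 host bits
Binary: 11111111100000000000000000000000
Mask: 255.128.0.0


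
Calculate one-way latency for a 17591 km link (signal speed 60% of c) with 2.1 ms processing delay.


Speed = 0.6 * 3e5 km/s = 180000 km/s
Propagation delay = 17591 / 180000 = 0.0977 s = 97.7278 ms
Processing delay = 2.1 ms
Total one-way latency = 99.8278 ms


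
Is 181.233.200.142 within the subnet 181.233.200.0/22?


Subnet network: 181.233.200.0
Test IP AND mask: 181.233.200.0
Yes, 181.233.200.142 is in 181.233.200.0/22


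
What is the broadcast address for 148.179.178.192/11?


Network: 148.160.0.0/11
Host bits = 21
Set all host bits to 1:
Broadcast: 148.191.255.255


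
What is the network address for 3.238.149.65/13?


IP:   00000011.11101110.10010101.01000001
Mask: 11111111.11111000.00000000.00000000
AND operation:
Net:  00000011.11101000.00000000.00000000
Network: 3.232.0.0/13


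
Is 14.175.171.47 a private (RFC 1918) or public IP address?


RFC 1918 private ranges:
  10.0.0.0/8 (10.0.0.0 - 10.255.255.255)
  172.16.0.0/12 (172.16.0.0 - 172.31.255.255)
  192.168.0.0/16 (192.168.0.0 - 192.168.255.255)
Public (not in any RFC 1918 range)


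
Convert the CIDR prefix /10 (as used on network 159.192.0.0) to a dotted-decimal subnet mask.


/10 means 10 network bits, 22 host bits
Binary: 11111111110000000000000000000000
Mask: 255.192.0.0


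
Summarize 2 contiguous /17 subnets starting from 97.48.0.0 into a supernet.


Original prefix: /17
Number of subnets: 2 = 2^1
New prefix = 17 - 1 = 16
Supernet: 97.48.0.0/16


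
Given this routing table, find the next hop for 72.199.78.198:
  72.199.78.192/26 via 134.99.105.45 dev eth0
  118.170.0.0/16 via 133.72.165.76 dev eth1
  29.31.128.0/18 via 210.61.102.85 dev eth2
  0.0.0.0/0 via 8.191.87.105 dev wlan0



Longest prefix match for 72.199.78.198:
  /26 72.199.78.192: MATCH
  /16 118.170.0.0: no
  /18 29.31.128.0: no
  /0 0.0.0.0: MATCH
Selected: next-hop 134.99.105.45 via eth0 (matched /26)


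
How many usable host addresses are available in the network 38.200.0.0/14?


Host bits = 32 - 14 = 18
Total addresses = 2^18 = 262144
Usable = total - 2 (network and broadcast)
Usable hosts: 262142


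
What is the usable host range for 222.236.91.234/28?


Network: 222.236.91.224
Broadcast: 222.236.91.239
First usable = network + 1
Last usable = broadcast - 1
Range: 222.236.91.225 to 222.236.91.238


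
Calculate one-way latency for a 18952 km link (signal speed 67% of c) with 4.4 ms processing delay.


Speed = 0.67 * 3e5 km/s = 201000 km/s
Propagation delay = 18952 / 201000 = 0.0943 s = 94.2886 ms
Processing delay = 4.4 ms
Total one-way latency = 98.6886 ms


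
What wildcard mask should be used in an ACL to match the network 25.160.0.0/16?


Subnet mask: 255.255.0.0
Wildcard = 255.255.255.255 - subnet mask
255 - 255 = 0
255 - 255 = 0
255 - 0 = 255
255 - 0 = 255
Wildcard: 0.0.255.255


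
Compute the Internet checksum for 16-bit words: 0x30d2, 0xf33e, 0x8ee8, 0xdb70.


Sum all words (with carry folding):
+ 0x30d2 = 0x30d2
+ 0xf33e = 0x2411
+ 0x8ee8 = 0xb2f9
+ 0xdb70 = 0x8e6a
One's complement: ~0x8e6a
Checksum = 0x7195


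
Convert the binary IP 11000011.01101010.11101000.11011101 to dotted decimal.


11000011 = 195
01101010 = 106
11101000 = 232
11011101 = 221
IP: 195.106.232.221


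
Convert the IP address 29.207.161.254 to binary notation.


29 = 00011101
207 = 11001111
161 = 10100001
254 = 11111110
Binary: 00011101.11001111.10100001.11111110


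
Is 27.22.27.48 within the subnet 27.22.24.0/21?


Subnet network: 27.22.24.0
Test IP AND mask: 27.22.24.0
Yes, 27.22.27.48 is in 27.22.24.0/21


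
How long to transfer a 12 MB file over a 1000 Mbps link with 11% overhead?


Effective throughput = 1000 * (1 - 11/100) = 890 Mbps
File size in Mb = 12 * 8 = 96 Mb
Time = 96 / 890
Time = 0.1079 seconds


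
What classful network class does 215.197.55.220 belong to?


First octet: 215
Binary: 11010111
110xxxxx -> Class C (192-223)
Class C, default mask 255.255.255.0 (/24)


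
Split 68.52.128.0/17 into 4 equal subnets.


New prefix = 17 + 2 = 19
Each subnet has 8192 addresses
  68.52.128.0/19
  68.52.160.0/19
  68.52.192.0/19
  68.52.224.0/19
Subnets: 68.52.128.0/19, 68.52.160.0/19, 68.52.192.0/19, 68.52.224.0/19


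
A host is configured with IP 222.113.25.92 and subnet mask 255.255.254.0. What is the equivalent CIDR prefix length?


Binary: 11111111.11111111.11111110.00000000
Count leading 1s
Prefix: /23


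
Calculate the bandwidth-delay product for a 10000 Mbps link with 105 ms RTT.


BDP = bandwidth * RTT
= 10000 Mbps * 105 ms
= 10000 * 1e6 * 105 / 1000 bits
= 1050000000 bits
= 131250000 bytes
= 128173.8281 KB
BDP = 1050000000 bits (131250000 bytes)


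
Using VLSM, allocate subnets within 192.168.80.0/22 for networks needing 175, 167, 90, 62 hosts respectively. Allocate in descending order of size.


175 hosts -> /24 (254 usable): 192.168.80.0/24
167 hosts -> /24 (254 usable): 192.168.81.0/24
90 hosts -> /25 (126 usable): 192.168.82.0/25
62 hosts -> /26 (62 usable): 192.168.82.128/26
Allocation: 192.168.80.0/24 (175 hosts, 254 usable); 192.168.81.0/24 (167 hosts, 254 usable); 192.168.82.0/25 (90 hosts, 126 usable); 192.168.82.128/26 (62 hosts, 62 usable)


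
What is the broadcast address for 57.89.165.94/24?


Network: 57.89.165.0/24
Host bits = 8
Set all host bits to 1:
Broadcast: 57.89.165.255


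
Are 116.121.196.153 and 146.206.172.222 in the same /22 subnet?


Mask: 255.255.252.0
116.121.196.153 AND mask = 116.121.196.0
146.206.172.222 AND mask = 146.206.172.0
No, different subnets (116.121.196.0 vs 146.206.172.0)


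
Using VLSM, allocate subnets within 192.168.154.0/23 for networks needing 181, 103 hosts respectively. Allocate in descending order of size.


181 hosts -> /24 (254 usable): 192.168.154.0/24
103 hosts -> /25 (126 usable): 192.168.155.0/25
Allocation: 192.168.154.0/24 (181 hosts, 254 usable); 192.168.155.0/25 (103 hosts, 126 usable)


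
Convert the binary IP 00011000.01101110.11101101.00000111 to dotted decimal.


00011000 = 24
01101110 = 110
11101101 = 237
00000111 = 7
IP: 24.110.237.7


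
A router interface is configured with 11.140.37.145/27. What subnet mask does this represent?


/27 means 27 network bits, 5 host bits
Binary: 11111111111111111111111111100000
Mask: 255.255.255.224


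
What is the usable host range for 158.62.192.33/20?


Network: 158.62.192.0
Broadcast: 158.62.207.255
First usable = network + 1
Last usable = broadcast - 1
Range: 158.62.192.1 to 158.62.207.254


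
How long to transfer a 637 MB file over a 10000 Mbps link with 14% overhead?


Effective throughput = 10000 * (1 - 14/100) = 8600 Mbps
File size in Mb = 637 * 8 = 5096 Mb
Time = 5096 / 8600
Time = 0.5926 seconds


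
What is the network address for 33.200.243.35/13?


IP:   00100001.11001000.11110011.00100011
Mask: 11111111.11111000.00000000.00000000
AND operation:
Net:  00100001.11001000.00000000.00000000
Network: 33.200.0.0/13


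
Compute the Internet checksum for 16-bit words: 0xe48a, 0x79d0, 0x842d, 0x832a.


Sum all words (with carry folding):
+ 0xe48a = 0xe48a
+ 0x79d0 = 0x5e5b
+ 0x842d = 0xe288
+ 0x832a = 0x65b3
One's complement: ~0x65b3
Checksum = 0x9a4c


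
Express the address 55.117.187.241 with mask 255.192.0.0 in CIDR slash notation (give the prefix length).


Binary: 11111111.11000000.00000000.00000000
Count leading 1s
Prefix: /10


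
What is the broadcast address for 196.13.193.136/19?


Network: 196.13.192.0/19
Host bits = 13
Set all host bits to 1:
Broadcast: 196.13.223.255


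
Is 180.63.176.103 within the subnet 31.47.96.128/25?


Subnet network: 31.47.96.128
Test IP AND mask: 180.63.176.0
No, 180.63.176.103 is not in 31.47.96.128/25


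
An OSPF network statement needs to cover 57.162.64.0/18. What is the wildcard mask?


Subnet mask: 255.255.192.0
Wildcard = 255.255.255.255 - subnet mask
255 - 255 = 0
255 - 255 = 0
255 - 192 = 63
255 - 0 = 255
Wildcard: 0.0.63.255


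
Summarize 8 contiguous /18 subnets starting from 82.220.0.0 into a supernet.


Original prefix: /18
Number of subnets: 8 = 2^3
New prefix = 18 - 3 = 15
Supernet: 82.220.0.0/15


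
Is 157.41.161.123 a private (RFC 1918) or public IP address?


RFC 1918 private ranges:
  10.0.0.0/8 (10.0.0.0 - 10.255.255.255)
  172.16.0.0/12 (172.16.0.0 - 172.31.255.255)
  192.168.0.0/16 (192.168.0.0 - 192.168.255.255)
Public (not in any RFC 1918 range)


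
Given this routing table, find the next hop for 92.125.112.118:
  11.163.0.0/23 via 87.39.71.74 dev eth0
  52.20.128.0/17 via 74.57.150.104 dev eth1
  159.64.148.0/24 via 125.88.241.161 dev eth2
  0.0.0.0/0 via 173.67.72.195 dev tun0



Longest prefix match for 92.125.112.118:
  /23 11.163.0.0: no
  /17 52.20.128.0: no
  /24 159.64.148.0: no
  /0 0.0.0.0: MATCH
Selected: next-hop 173.67.72.195 via tun0 (matched /0)


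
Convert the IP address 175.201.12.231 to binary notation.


175 = 10101111
201 = 11001001
12 = 00001100
231 = 11100111
Binary: 10101111.11001001.00001100.11100111


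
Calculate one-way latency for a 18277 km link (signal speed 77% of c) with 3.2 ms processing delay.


Speed = 0.77 * 3e5 km/s = 231000 km/s
Propagation delay = 18277 / 231000 = 0.0791 s = 79.1212 ms
Processing delay = 3.2 ms
Total one-way latency = 82.3212 ms


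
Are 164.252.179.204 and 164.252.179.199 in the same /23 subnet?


Mask: 255.255.254.0
164.252.179.204 AND mask = 164.252.178.0
164.252.179.199 AND mask = 164.252.178.0
Yes, same subnet (164.252.178.0)


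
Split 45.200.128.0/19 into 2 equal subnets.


New prefix = 19 + 1 = 20
Each subnet has 4096 addresses
  45.200.128.0/20
  45.200.144.0/20
Subnets: 45.200.128.0/20, 45.200.144.0/20


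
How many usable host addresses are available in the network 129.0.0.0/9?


Host bits = 32 - 9 = 23
Total addresses = 2^23 = 8388608
Usable = total - 2 (network and broadcast)
Usable hosts: 8388606


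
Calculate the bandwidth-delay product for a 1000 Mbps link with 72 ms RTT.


BDP = bandwidth * RTT
= 1000 Mbps * 72 ms
= 1000 * 1e6 * 72 / 1000 bits
= 72000000 bits
= 9000000 bytes
= 8789.0625 KB
BDP = 72000000 bits (9000000 bytes)


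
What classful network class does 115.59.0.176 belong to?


First octet: 115
Binary: 01110011
0xxxxxxx -> Class A (1-126)
Class A, default mask 255.0.0.0 (/8)


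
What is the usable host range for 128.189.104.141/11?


Network: 128.160.0.0
Broadcast: 128.191.255.255
First usable = network + 1
Last usable = broadcast - 1
Range: 128.160.0.1 to 128.191.255.254


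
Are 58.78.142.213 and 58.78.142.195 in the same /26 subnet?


Mask: 255.255.255.192
58.78.142.213 AND mask = 58.78.142.192
58.78.142.195 AND mask = 58.78.142.192
Yes, same subnet (58.78.142.192)


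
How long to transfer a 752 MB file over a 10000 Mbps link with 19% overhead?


Effective throughput = 10000 * (1 - 19/100) = 8100.0 Mbps
File size in Mb = 752 * 8 = 6016 Mb
Time = 6016 / 8100.0
Time = 0.7427 seconds


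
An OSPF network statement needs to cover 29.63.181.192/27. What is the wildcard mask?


Subnet mask: 255.255.255.224
Wildcard = 255.255.255.255 - subnet mask
255 - 255 = 0
255 - 255 = 0
255 - 255 = 0
255 - 224 = 31
Wildcard: 0.0.0.31


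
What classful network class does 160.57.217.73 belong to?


First octet: 160
Binary: 10100000
10xxxxxx -> Class B (128-191)
Class B, default mask 255.255.0.0 (/16)


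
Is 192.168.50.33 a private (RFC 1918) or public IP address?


RFC 1918 private ranges:
  10.0.0.0/8 (10.0.0.0 - 10.255.255.255)
  172.16.0.0/12 (172.16.0.0 - 172.31.255.255)
  192.168.0.0/16 (192.168.0.0 - 192.168.255.255)
Private (in 192.168.0.0/16)


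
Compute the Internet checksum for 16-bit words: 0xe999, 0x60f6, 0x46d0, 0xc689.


Sum all words (with carry folding):
+ 0xe999 = 0xe999
+ 0x60f6 = 0x4a90
+ 0x46d0 = 0x9160
+ 0xc689 = 0x57ea
One's complement: ~0x57ea
Checksum = 0xa815


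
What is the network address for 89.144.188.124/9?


IP:   01011001.10010000.10111100.01111100
Mask: 11111111.10000000.00000000.00000000
AND operation:
Net:  01011001.10000000.00000000.00000000
Network: 89.128.0.0/9


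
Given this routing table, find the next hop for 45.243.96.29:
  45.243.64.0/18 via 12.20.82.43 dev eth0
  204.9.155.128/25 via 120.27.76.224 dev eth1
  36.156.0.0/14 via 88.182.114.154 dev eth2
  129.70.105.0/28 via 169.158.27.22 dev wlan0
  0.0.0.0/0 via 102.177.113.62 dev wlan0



Longest prefix match for 45.243.96.29:
  /18 45.243.64.0: MATCH
  /25 204.9.155.128: no
  /14 36.156.0.0: no
  /28 129.70.105.0: no
  /0 0.0.0.0: MATCH
Selected: next-hop 12.20.82.43 via eth0 (matched /18)
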